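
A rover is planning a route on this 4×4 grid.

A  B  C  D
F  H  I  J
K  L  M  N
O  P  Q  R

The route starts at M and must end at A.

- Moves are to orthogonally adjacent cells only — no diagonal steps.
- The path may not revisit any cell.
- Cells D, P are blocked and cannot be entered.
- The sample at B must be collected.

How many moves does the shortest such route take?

Any route passes through B somewhere between M and A. Summing Manhattan distances along the two legs (M → B → A) gives a lower bound of 3 + 1 = 4 moves.
A route of 4 moves achieves this: M → I → C → B → A.
Since 4 matches the lower bound, it is optimal.

4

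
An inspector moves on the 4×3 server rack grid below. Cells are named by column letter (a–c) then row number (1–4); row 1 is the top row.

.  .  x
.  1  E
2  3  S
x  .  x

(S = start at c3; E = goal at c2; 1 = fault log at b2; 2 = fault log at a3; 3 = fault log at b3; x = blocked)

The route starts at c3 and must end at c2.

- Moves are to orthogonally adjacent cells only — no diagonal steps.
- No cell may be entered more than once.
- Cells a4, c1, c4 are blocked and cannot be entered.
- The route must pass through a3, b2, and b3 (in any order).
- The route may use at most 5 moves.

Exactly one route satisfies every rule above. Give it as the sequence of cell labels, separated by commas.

The budget equals the shortest possible length, so every move has to be on a shortest route through the required cells.
Route from c3: left 2 to a3, up 1 to a2, right 2 to c2 — 5 moves in all.
Check: all required cells visited; 5 ≤ 5 moves.

c3, b3, a3, a2, b2, c2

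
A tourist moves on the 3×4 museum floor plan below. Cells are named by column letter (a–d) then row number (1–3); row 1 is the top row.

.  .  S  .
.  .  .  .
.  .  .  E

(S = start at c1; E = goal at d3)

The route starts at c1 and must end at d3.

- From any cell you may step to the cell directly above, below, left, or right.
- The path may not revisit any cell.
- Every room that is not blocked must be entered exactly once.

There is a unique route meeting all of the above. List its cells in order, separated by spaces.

Need to visit all 12 open cells exactly once, starting at c1 and ending at d3.
Cell a1 has only two open neighbours (a2 and b1), so the path must pass straight through it: one of those is the cell it's entered from and the other is where it exits.
Route from c1: right 1 to d1, down 1 to d2, left 2 to b2, up 1 to b1, left 1 to a1, down 2 to a3, right 3 to d3 — 11 moves in all.
Check: all 12 open cells covered.

c1 d1 d2 c2 b2 b1 a1 a2 a3 b3 c3 d3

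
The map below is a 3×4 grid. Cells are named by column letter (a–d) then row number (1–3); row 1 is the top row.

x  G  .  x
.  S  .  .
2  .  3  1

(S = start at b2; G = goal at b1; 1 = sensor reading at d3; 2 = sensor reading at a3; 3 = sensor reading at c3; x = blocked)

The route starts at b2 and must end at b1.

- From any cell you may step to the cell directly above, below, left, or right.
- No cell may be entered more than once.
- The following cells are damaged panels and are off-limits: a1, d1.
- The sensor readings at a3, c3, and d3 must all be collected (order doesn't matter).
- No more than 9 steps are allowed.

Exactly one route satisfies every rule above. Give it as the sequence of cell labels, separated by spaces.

b2 a2 a3 b3 c3 d3 d2 c2 c1 b1

Any route must reach a3, c3, and d3 and still end at b1 within 9 moves, so the order of the required stops is forced.
Route from b2: left to a2, down to a3, 3× right (reaching d3), up to d2, left to c2, up to c1, left to b1 — 9 moves in all.
Check: all required cells visited; 9 ≤ 9 moves.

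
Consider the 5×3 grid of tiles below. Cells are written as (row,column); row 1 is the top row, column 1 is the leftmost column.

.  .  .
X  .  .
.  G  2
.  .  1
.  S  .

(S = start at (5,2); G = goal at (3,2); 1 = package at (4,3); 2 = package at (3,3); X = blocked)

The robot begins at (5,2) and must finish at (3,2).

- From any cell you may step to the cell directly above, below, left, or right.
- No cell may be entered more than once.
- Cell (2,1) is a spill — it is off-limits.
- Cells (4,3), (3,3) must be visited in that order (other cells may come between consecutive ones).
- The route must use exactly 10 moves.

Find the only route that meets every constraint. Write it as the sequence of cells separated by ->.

(5,2) -> (5,1) -> (4,1) -> (4,2) -> (4,3) -> (3,3) -> (2,3) -> (1,3) -> (1,2) -> (2,2) -> (3,2)

The waypoints must appear in the order (4,3), (3,3), with no cell reused.
Route from (5,2): left 1 to (5,1), up 1 to (4,1), right 2 to (4,3), up 3 to (1,3), left 1 to (1,2), down 2 to (3,2) — 10 moves in all.
Check: order respected (1 at step 4, 2 at step 5); 10 moves as required.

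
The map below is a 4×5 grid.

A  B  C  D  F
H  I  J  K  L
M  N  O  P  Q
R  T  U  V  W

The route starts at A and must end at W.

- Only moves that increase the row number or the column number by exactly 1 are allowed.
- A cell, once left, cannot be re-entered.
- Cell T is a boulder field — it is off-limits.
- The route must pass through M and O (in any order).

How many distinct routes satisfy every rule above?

3

A right/down-only route from A to W makes exactly 3 down-moves and 4 right-moves in some order.
With no other constraints that would be C(7,3) = 35 routes.
A monotone route can only reach the required cells in the order M, O, so split there and multiply the segment counts (each segment already excludes blocked cells): A→M: 1; M→O: 1; O→W: 3; product = 3.
That gives 3 routes.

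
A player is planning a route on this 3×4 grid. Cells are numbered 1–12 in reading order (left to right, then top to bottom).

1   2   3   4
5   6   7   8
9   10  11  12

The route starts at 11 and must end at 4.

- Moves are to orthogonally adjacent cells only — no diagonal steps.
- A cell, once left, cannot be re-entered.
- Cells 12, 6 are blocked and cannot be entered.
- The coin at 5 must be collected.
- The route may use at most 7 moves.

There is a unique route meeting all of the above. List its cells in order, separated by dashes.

11 - 10 - 9 - 5 - 1 - 2 - 3 - 4

Any route must reach 5 and still end at 4 within 7 moves, so the order of the required stops is forced.
Route from 11: 2× left (reaching 9), 2× up (reaching 1), 3× right (reaching 4) — 7 moves in all.
Check: all required cells visited; 7 ≤ 7 moves.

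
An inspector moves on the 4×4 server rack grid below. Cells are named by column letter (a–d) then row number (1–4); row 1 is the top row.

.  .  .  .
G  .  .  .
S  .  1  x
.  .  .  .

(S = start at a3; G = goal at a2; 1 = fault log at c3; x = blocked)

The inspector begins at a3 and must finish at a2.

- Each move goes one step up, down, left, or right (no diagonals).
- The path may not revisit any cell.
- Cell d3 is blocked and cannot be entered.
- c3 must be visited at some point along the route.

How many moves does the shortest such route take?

5

Any route passes through c3 somewhere between a3 and a2. Summing Manhattan distances along the two legs (a3 → c3 → a2) gives a lower bound of 2 + 3 = 5 moves.
A route of 5 moves achieves this: a3 → b3 → c3 → c2 → b2 → a2.
Since 5 matches the lower bound, it is optimal.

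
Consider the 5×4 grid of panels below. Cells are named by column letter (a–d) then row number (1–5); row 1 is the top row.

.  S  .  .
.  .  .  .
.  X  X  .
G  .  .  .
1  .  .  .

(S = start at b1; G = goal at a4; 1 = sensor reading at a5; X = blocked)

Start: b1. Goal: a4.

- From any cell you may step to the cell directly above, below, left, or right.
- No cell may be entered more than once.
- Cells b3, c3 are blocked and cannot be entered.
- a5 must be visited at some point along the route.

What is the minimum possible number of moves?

Any route passes through a5 somewhere between b1 and a4. Summing Manhattan distances along the two legs (b1 → a5 → a4) gives a lower bound of 5 + 1 = 6 moves.
The shortest route satisfying every rule uses 10 moves: b1 → b2 → c2 → d2 → d3 → d4 → d5 → c5 → b5 → a5 → a4.
The bound of 6 isn't tight here; checking systematically, no route of length 6 through 9 satisfies every constraint (on a 4-connected grid the length of any start-to-goal walk has the same parity as the Manhattan bound, so only lengths 6, 8, 10, … need checking), so 10 is the minimum.

10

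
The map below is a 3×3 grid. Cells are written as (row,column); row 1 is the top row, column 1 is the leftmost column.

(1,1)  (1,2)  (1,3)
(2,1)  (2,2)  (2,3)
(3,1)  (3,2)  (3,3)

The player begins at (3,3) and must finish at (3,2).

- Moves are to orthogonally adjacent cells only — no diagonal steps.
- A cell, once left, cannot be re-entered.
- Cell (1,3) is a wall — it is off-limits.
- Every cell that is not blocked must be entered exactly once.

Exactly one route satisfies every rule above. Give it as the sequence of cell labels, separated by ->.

(3,3) -> (2,3) -> (2,2) -> (1,2) -> (1,1) -> (2,1) -> (3,1) -> (3,2)

Need to visit all 8 open cells exactly once, starting at (3,3) and ending at (3,2).
Route from (3,3): up 1 to (2,3), left 1 to (2,2), up 1 to (1,2), left 1 to (1,1), down 2 to (3,1), right 1 to (3,2) — 7 moves in all.
Check: all 8 open cells covered.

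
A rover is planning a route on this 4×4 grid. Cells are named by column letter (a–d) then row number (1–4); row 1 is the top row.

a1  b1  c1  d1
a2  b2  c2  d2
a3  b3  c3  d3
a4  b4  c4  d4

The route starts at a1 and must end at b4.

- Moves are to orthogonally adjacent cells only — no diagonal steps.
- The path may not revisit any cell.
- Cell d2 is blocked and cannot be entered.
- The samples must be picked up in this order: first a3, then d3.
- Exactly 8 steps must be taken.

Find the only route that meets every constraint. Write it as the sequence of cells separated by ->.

a1 -> a2 -> a3 -> b3 -> c3 -> d3 -> d4 -> c4 -> b4

The waypoints must appear in the order a3, d3, with no cell reused.
Route from a1: 2× down (reaching a3), 3× right (reaching d3), down to d4, 2× left (reaching b4) — 8 moves in all.
Check: order respected (a3 at step 2, d3 at step 5); 8 moves as required.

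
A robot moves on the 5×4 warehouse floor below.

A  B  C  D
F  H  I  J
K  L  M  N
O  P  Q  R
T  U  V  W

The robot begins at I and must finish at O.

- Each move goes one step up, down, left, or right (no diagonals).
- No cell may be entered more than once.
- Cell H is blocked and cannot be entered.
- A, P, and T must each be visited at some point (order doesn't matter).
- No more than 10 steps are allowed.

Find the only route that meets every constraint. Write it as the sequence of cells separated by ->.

The 10-move cap with required stops at A, P, T leaves no slack for detours.
Route from I: up to C, 2× left (reaching A), 2× down (reaching K), right to L, 2× down (reaching U), left to T, up to O — 10 moves in all.
Check: all required cells visited; 10 ≤ 10 moves.

I -> C -> B -> A -> F -> K -> L -> P -> U -> T -> O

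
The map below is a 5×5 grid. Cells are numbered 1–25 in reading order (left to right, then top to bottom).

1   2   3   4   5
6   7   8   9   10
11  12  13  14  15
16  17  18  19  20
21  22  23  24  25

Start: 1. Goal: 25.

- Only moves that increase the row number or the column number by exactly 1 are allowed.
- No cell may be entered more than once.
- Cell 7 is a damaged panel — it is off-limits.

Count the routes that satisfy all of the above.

A right/down-only route from 1 to 25 makes exactly 4 down-moves and 4 right-moves in some order.
With no other constraints that would be C(8,4) = 70 routes.
Subtract routes through each blocked cell (inclusion–exclusion for overlaps): − through 7: 40 → 30.
That gives 30 routes.

30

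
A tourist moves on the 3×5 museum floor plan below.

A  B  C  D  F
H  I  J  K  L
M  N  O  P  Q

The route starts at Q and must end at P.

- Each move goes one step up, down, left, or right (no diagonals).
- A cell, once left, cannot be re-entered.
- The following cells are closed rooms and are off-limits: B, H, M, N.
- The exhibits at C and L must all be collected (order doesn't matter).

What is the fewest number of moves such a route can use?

7

Any route passes through C and L in some order between Q and P. Summing Manhattan distances along each leg and taking the cheapest ordering (Q → L → C → P) gives a lower bound of 1 + 3 + 3 = 7 moves.
A route of 7 moves achieves this: Q → L → F → D → C → J → O → P.
Since 7 matches the lower bound, it is optimal.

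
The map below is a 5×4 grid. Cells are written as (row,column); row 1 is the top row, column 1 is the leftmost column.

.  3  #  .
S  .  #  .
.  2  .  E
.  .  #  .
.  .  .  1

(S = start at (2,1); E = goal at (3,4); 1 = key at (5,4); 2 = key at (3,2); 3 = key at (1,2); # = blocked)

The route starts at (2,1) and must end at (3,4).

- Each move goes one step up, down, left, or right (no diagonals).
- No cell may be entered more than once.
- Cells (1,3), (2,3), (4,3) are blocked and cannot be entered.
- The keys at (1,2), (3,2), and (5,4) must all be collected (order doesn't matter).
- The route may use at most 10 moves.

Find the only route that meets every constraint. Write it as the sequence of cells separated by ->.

(2,1) -> (1,1) -> (1,2) -> (2,2) -> (3,2) -> (4,2) -> (5,2) -> (5,3) -> (5,4) -> (4,4) -> (3,4)

The 10-move cap with required stops at (1,2), (3,2), (5,4) leaves no slack for detours.
Route from (2,1): up to (1,1), right to (1,2), 4× down (reaching (5,2)), 2× right (reaching (5,4)), 2× up (reaching (3,4)) — 10 moves in all.
Check: all required cells visited; 10 ≤ 10 moves.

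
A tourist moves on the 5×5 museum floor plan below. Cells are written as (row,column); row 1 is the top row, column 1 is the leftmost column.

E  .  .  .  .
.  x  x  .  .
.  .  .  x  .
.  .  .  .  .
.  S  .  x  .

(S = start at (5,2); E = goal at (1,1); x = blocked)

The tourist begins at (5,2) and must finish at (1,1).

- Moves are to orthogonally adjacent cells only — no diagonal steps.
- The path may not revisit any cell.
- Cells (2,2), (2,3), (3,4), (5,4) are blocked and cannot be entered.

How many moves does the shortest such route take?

5

The Manhattan distance from (5,2) to (1,1) is |5−1| + |2−1| = 5, so at least 5 moves are needed.
A route of 5 moves achieves this: (5,2) → (4,2) → (3,2) → (3,1) → (2,1) → (1,1).
Since 5 matches the lower bound, it is optimal.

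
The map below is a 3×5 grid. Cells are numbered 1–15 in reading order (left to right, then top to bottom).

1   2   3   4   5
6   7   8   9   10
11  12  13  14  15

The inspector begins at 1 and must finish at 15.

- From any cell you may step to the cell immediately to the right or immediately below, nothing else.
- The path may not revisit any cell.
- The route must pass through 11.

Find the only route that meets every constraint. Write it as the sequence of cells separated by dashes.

Moves only go right or down, so the column and row indices never decrease.
Route from 1: 2× down (reaching 11), 4× right (reaching 15) — 6 moves in all.
Check: all required cells visited.

1 - 6 - 11 - 12 - 13 - 14 - 15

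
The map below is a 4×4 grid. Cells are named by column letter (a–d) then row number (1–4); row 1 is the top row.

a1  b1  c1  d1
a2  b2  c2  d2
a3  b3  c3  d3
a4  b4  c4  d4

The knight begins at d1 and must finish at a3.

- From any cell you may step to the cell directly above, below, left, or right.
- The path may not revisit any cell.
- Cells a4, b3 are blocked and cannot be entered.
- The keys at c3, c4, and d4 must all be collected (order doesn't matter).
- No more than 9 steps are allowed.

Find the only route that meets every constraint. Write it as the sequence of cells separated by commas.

d1, d2, d3, d4, c4, c3, c2, b2, a2, a3

Any route must reach c3, c4, and d4 and still end at a3 within 9 moves, so the order of the required stops is forced.
Route from d1: down 3 to d4, left 1 to c4, up 2 to c2, left 2 to a2, down 1 to a3 — 9 moves in all.
Check: all required cells visited; 9 ≤ 9 moves.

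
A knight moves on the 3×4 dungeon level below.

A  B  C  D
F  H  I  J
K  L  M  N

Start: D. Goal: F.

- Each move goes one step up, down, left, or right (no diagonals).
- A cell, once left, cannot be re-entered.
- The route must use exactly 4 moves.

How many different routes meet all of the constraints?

4

Need simple routes of exactly 4 moves from D to F (Manhattan distance 4, so 0 moves are spent on a detour and 0 undoing it).
Enumerating: D J I H F | D C I H F | D C B H F | D C B A F.
That gives 4 routes.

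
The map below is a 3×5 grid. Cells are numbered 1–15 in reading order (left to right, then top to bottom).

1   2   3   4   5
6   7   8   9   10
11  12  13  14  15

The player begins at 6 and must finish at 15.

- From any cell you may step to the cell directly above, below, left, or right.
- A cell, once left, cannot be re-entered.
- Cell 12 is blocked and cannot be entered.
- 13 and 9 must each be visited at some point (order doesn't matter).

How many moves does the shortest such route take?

7

Any route passes through 13 and 9 in some order between 6 and 15. Summing Manhattan distances along each leg and taking the cheapest ordering (6 → 13 → 9 → 15) gives a lower bound of 3 + 2 + 2 = 7 moves.
A route of 7 moves achieves this: 6 → 7 → 8 → 13 → 14 → 9 → 10 → 15.
Since 7 matches the lower bound, it is optimal.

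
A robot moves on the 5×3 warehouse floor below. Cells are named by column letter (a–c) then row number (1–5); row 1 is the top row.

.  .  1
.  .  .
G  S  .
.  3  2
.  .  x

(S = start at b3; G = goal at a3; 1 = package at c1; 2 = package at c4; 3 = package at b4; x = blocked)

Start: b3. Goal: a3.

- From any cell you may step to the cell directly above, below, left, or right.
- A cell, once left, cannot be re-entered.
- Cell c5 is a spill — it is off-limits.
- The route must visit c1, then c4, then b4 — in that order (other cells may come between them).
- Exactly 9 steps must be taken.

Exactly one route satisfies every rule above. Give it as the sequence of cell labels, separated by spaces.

The waypoints must appear in the order c1, c4, b4, with no cell reused.
Route from b3: 2× up (reaching b1), right to c1, 3× down (reaching c4), 2× left (reaching a4), up to a3 — 9 moves in all.
Check: order respected (1 at step 3, 2 at step 6, 3 at step 7); 9 moves as required.

b3 b2 b1 c1 c2 c3 c4 b4 a4 a3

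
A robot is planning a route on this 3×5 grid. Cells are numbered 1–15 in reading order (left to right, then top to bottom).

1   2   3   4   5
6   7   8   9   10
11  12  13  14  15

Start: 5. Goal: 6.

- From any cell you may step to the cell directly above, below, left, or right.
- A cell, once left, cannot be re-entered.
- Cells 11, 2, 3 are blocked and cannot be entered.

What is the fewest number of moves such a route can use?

5

The Manhattan distance from 5 to 6 is |1−2| + |5−1| = 5, so at least 5 moves are needed.
A route of 5 moves achieves this: 5 → 10 → 9 → 8 → 7 → 6.
Since 5 matches the lower bound, it is optimal.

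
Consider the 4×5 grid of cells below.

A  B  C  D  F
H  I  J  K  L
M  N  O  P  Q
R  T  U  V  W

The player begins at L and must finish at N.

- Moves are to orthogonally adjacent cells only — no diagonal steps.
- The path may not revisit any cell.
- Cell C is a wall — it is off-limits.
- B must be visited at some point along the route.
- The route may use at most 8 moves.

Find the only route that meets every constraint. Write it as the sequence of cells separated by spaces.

L K J I B A H M N

The 8-move cap with required stops at B leaves no slack for detours.
Route from L: 3× left (reaching I), up to B, left to A, 2× down (reaching M), right to N — 8 moves in all.
Check: all required cells visited; 8 ≤ 8 moves.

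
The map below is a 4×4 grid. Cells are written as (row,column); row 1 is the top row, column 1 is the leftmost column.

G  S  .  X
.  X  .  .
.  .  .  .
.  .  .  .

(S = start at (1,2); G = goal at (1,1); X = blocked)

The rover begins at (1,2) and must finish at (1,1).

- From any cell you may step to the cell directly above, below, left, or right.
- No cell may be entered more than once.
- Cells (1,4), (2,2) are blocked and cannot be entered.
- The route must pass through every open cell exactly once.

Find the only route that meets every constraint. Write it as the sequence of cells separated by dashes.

Need to visit all 14 open cells exactly once, starting at (1,2) and ending at (1,1).
Cell (2,4) has only two open neighbours ((3,4) and (2,3)), so the path must pass straight through it: one of those is the cell it's entered from and the other is where it exits.
Route from (1,2): right 1 to (1,3), down 1 to (2,3), right 1 to (2,4), down 2 to (4,4), left 1 to (4,3), up 1 to (3,3), left 1 to (3,2), down 1 to (4,2), left 1 to (4,1), up 3 to (1,1) — 13 moves in all.
Check: all 14 open cells covered.

(1,2) - (1,3) - (2,3) - (2,4) - (3,4) - (4,4) - (4,3) - (3,3) - (3,2) - (4,2) - (4,1) - (3,1) - (2,1) - (1,1)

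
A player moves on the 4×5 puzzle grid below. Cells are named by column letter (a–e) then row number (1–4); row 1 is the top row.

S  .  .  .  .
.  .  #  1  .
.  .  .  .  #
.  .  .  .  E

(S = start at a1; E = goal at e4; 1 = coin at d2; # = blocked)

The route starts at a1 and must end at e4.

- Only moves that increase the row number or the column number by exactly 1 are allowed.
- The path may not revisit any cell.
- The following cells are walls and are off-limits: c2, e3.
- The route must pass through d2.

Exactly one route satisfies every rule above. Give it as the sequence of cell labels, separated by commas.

Moves only go right or down, so the column and row indices never decrease.
Route from a1: 3× right (reaching d1), 3× down (reaching d4), right to e4 — 7 moves in all.
Check: all required cells visited.

a1, b1, c1, d1, d2, d3, d4, e4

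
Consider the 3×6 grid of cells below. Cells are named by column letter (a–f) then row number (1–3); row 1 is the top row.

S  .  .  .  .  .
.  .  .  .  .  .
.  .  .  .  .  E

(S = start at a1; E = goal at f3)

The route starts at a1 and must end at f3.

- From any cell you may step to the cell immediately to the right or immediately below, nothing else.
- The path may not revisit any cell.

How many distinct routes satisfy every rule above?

A right/down-only route from a1 to f3 makes exactly 2 down-moves and 5 right-moves in some order.
With no other constraints that would be C(7,2) = 21 routes.
That gives 21 routes.

21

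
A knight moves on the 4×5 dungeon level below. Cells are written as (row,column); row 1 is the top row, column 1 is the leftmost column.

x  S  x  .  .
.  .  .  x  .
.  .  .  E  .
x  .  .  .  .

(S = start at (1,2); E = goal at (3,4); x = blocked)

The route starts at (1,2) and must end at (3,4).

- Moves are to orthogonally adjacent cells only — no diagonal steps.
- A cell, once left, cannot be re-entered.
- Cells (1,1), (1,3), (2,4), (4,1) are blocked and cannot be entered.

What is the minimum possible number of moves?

The Manhattan distance from (1,2) to (3,4) is |1−3| + |2−4| = 4, so at least 4 moves are needed.
A route of 4 moves achieves this: (1,2) → (2,2) → (3,2) → (3,3) → (3,4).
Since 4 matches the lower bound, it is optimal.

4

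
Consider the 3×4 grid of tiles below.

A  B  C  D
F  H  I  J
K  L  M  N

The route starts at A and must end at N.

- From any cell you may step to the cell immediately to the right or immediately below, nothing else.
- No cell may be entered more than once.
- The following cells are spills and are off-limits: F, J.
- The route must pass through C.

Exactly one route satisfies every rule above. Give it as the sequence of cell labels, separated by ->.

Moves only go right or down, so the column and row indices never decrease.
Route from A: 2× right (reaching C), 2× down (reaching M), right to N — 5 moves in all.
Check: all required cells visited.

A -> B -> C -> I -> M -> N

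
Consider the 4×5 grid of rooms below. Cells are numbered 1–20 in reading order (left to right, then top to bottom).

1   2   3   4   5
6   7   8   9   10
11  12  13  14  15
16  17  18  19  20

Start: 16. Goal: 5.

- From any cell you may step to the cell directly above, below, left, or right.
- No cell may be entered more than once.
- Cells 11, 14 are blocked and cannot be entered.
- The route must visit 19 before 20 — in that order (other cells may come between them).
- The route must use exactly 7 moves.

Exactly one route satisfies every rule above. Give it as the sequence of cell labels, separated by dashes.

The waypoints must appear in the order 19, 20, with no cell reused.
Route from 16: 4× right (reaching 20), 3× up (reaching 5) — 7 moves in all.
Check: order respected (19 at step 3, 20 at step 4); 7 moves as required.

16 - 17 - 18 - 19 - 20 - 15 - 10 - 5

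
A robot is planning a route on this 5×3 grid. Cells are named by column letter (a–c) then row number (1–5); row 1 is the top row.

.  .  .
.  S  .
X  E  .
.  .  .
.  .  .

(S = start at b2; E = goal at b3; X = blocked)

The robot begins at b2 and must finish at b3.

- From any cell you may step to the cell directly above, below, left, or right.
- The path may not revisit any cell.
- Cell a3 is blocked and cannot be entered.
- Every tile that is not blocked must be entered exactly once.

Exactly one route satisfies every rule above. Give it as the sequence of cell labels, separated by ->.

Need to visit all 14 open cells exactly once, starting at b2 and ending at b3.
Route from b2: left 1 to a2, up 1 to a1, right 2 to c1, down 4 to c5, left 2 to a5, up 1 to a4, right 1 to b4, up 1 to b3 — 13 moves in all.
Check: all 14 open cells covered.

b2 -> a2 -> a1 -> b1 -> c1 -> c2 -> c3 -> c4 -> c5 -> b5 -> a5 -> a4 -> b4 -> b3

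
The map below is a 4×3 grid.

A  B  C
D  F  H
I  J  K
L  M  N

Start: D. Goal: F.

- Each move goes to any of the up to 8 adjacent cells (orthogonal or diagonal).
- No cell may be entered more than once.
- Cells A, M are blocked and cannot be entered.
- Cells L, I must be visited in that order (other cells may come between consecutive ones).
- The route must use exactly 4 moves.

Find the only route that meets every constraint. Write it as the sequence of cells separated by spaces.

The waypoints must appear in the order L, I, with no cell reused.
Route from D: down-right to J, down-left to L, up to I, up-right to F — 4 moves in all.
Check: order respected (L at step 2, I at step 3); 4 moves as required.

D J L I F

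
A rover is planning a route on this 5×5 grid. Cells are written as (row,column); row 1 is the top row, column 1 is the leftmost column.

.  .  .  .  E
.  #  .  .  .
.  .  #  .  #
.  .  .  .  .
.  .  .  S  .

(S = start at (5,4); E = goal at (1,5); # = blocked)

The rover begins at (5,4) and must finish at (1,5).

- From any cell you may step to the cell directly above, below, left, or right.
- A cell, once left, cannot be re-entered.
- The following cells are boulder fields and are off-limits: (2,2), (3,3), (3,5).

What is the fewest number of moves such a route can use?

The Manhattan distance from (5,4) to (1,5) is |5−1| + |4−5| = 5, so at least 5 moves are needed.
A route of 5 moves achieves this: (5,4) → (4,4) → (3,4) → (2,4) → (1,4) → (1,5).
Since 5 matches the lower bound, it is optimal.

5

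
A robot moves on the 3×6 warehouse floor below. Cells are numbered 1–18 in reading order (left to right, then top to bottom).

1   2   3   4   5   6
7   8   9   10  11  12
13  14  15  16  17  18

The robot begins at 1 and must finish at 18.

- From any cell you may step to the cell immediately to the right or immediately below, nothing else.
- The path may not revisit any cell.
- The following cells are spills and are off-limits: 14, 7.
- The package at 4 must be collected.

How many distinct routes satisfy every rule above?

6

A right/down-only route from 1 to 18 makes exactly 2 down-moves and 5 right-moves in some order.
With no other constraints that would be C(7,2) = 21 routes.
Split at 4 and multiply the segment counts (each segment already excludes blocked cells): 1→4: 1; 4→18: 6; product = 6.
That gives 6 routes.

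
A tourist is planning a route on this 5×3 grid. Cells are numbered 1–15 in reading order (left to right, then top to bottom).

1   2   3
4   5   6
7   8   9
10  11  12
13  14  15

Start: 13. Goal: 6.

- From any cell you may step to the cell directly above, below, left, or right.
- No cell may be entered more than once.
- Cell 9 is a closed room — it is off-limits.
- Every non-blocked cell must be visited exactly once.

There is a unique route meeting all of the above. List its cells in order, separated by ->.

13 -> 14 -> 15 -> 12 -> 11 -> 10 -> 7 -> 8 -> 5 -> 4 -> 1 -> 2 -> 3 -> 6

Need to visit all 14 open cells exactly once, starting at 13 and ending at 6.
Route from 13: right 2 to 15, up 1 to 12, left 2 to 10, up 1 to 7, right 1 to 8, up 1 to 5, left 1 to 4, up 1 to 1, right 2 to 3, down 1 to 6 — 13 moves in all.
Check: all 14 open cells covered.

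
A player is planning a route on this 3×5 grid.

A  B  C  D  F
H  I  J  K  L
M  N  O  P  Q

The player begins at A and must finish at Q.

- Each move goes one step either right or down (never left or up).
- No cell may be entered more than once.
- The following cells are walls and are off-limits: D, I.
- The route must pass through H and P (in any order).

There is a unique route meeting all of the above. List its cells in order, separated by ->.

A -> H -> M -> N -> O -> P -> Q

Moves only go right or down, so the column and row indices never decrease.
Route from A: 2× down (reaching M), 4× right (reaching Q) — 6 moves in all.
Check: all required cells visited.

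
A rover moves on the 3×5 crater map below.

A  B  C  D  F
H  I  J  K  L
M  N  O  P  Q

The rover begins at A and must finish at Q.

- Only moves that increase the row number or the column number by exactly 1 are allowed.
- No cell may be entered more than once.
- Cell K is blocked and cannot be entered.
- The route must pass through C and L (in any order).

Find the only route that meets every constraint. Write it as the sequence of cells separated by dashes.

Moves only go right or down, so the column and row indices never decrease.
Route from A: right 4 to F, down 2 to Q — 6 moves in all.
Check: all required cells visited.

A - B - C - D - F - L - Q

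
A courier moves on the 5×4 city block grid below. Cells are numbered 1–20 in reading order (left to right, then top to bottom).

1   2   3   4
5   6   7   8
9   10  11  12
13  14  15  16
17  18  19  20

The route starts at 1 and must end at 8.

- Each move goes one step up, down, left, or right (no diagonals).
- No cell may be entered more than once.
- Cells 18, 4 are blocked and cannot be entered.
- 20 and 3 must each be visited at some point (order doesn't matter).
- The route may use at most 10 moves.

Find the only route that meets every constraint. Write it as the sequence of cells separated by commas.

1, 2, 3, 7, 11, 15, 19, 20, 16, 12, 8

The 10-move cap with required stops at 20, 3 leaves no slack for detours.
Route from 1: 2× right (reaching 3), 4× down (reaching 19), right to 20, 3× up (reaching 8) — 10 moves in all.
Check: all required cells visited; 10 ≤ 10 moves.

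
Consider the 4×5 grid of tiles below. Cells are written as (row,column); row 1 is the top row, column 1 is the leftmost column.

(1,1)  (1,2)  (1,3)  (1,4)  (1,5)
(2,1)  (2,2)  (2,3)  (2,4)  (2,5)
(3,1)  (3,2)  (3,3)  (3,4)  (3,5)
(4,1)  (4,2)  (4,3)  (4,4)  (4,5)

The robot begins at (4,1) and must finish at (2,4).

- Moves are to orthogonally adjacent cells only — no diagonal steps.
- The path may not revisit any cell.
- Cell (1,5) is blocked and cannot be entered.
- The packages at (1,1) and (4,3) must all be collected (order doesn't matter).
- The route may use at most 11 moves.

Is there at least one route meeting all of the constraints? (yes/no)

One route that works: (4,1) → (3,1) → (2,1) → (1,1) → (1,2) → (2,2) → (3,2) → (4,2) → (4,3) → (3,3) → (2,3) → (2,4).

yes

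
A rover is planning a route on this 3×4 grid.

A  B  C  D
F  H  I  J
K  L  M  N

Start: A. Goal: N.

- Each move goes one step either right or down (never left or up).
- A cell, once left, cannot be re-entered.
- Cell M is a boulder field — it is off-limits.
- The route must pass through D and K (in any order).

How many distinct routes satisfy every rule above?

0

A right/down-only route from A to N makes exactly 2 down-moves and 3 right-moves in some order.
With no other constraints that would be C(5,2) = 10 routes.
K is below but to the left of D: going D → K would need a leftward move and K → D an upward move, so no right/down-only route can visit both required cells.
No route satisfies every constraint, so the count is 0.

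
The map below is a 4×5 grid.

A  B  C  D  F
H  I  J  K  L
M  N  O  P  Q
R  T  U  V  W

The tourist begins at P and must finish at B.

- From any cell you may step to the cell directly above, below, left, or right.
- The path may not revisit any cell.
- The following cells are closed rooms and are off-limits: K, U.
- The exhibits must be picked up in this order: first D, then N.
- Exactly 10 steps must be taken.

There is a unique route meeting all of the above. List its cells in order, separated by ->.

The waypoints must appear in the order D, N, with no cell reused.
Route from P: right 1 to Q, up 2 to F, left 2 to C, down 2 to O, left 1 to N, up 2 to B — 10 moves in all.
Check: order respected (D at step 4, N at step 8); 10 moves as required.

P -> Q -> L -> F -> D -> C -> J -> O -> N -> I -> B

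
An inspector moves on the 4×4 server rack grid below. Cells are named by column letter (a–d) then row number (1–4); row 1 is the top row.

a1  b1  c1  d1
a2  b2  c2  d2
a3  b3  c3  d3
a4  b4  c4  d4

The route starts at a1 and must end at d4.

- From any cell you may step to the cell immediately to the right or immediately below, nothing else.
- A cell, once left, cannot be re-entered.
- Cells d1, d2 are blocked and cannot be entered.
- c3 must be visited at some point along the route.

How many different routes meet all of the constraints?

12

A right/down-only route from a1 to d4 makes exactly 3 down-moves and 3 right-moves in some order.
With no other constraints that would be C(6,3) = 20 routes.
Split at c3 and multiply the segment counts (each segment already excludes blocked cells): a1→c3: 6; c3→d4: 2; product = 12.
That gives 12 routes.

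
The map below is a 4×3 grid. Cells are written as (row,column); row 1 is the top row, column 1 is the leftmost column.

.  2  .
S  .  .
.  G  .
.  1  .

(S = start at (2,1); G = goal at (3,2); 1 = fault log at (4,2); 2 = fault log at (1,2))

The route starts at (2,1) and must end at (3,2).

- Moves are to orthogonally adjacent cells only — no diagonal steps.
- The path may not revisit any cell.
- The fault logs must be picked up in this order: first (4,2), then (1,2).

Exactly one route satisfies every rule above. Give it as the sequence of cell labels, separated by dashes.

(2,1) - (3,1) - (4,1) - (4,2) - (4,3) - (3,3) - (2,3) - (1,3) - (1,2) - (2,2) - (3,2)

The waypoints must appear in the order (4,2), (1,2), with no cell reused.
Route from (2,1): 2× down (reaching (4,1)), 2× right (reaching (4,3)), 3× up (reaching (1,3)), left to (1,2), 2× down (reaching (3,2)) — 10 moves in all.
Check: order respected (1 at step 3, 2 at step 8).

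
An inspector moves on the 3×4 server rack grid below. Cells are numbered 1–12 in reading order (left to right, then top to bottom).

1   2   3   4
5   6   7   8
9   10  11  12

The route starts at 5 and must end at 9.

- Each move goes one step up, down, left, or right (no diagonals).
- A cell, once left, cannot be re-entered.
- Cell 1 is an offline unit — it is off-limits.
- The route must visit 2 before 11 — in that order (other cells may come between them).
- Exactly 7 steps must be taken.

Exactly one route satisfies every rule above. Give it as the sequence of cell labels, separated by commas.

The waypoints must appear in the order 2, 11, with no cell reused.
Route from 5: right 1 to 6, up 1 to 2, right 1 to 3, down 2 to 11, left 2 to 9 — 7 moves in all.
Check: order respected (2 at step 2, 11 at step 5); 7 moves as required.

5, 6, 2, 3, 7, 11, 10, 9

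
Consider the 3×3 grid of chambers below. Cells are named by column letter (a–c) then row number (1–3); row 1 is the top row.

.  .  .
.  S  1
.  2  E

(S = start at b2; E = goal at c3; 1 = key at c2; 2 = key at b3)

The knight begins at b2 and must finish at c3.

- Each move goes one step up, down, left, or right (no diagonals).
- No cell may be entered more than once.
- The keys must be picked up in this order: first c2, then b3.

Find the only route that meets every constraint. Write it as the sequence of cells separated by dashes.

The waypoints must appear in the order c2, b3, with no cell reused.
Route from b2: right 1 to c2, up 1 to c1, left 2 to a1, down 2 to a3, right 2 to c3 — 8 moves in all.
Check: order respected (1 at step 1, 2 at step 7).

b2 - c2 - c1 - b1 - a1 - a2 - a3 - b3 - c3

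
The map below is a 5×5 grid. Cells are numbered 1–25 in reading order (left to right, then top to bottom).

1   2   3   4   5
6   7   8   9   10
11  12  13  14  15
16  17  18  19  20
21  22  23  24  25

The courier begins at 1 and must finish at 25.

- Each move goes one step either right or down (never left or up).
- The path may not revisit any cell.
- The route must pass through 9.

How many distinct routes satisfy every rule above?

A right/down-only route from 1 to 25 makes exactly 4 down-moves and 4 right-moves in some order.
With no other constraints that would be C(8,4) = 70 routes.
Split at 9 and multiply the segment counts: 1→9: 4; 9→25: 4; product = 16.
That gives 16 routes.

16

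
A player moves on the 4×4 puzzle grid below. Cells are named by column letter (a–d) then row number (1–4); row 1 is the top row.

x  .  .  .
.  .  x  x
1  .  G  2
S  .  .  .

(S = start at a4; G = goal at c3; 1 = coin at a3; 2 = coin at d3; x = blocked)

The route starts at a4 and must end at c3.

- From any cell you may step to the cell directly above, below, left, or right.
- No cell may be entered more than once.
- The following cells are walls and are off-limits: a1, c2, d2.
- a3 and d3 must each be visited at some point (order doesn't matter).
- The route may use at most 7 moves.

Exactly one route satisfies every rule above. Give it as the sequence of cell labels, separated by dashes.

The 7-move cap with required stops at a3, d3 leaves no slack for detours.
Route from a4: up 1 to a3, right 1 to b3, down 1 to b4, right 2 to d4, up 1 to d3, left 1 to c3 — 7 moves in all.
Check: all required cells visited; 7 ≤ 7 moves.

a4 - a3 - b3 - b4 - c4 - d4 - d3 - c3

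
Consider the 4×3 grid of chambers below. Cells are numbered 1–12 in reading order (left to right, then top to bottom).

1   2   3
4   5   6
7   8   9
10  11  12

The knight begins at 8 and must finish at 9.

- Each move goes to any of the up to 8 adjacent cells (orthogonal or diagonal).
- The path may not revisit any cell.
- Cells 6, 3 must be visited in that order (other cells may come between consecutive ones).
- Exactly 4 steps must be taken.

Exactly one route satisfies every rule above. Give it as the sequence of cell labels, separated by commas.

8, 6, 3, 5, 9

The waypoints must appear in the order 6, 3, with no cell reused.
Route from 8: up-right to 6, up to 3, down-left to 5, down-right to 9 — 4 moves in all.
Check: order respected (6 at step 1, 3 at step 2); 4 moves as required.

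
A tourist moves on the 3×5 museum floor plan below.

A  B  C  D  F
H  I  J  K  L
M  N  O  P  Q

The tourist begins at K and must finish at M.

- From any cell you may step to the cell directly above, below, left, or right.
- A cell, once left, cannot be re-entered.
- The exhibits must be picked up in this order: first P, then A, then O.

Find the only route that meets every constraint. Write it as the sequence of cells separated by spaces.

The waypoints must appear in the order P, A, O, with no cell reused.
Route from K: down to P, right to Q, 2× up (reaching F), 4× left (reaching A), down to H, 2× right (reaching J), down to O, 2× left (reaching M) — 14 moves in all.
Check: order respected (P at step 1, A at step 8, O at step 12).

K P Q L F D C B A H I J O N M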